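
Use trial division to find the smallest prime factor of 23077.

47

23077 is odd.
Digit sum 19, not divisible by 3.
Ends in 7: not divisible by 5.
7: 23077 = 7·3296 + 5
11: 23077 = 11·2097 + 10
13: 23077 = 13·1775 + 2
17: 23077 = 17·1357 + 8
19: 23077 = 19·1214 + 11
23: 23077 = 23·1003 + 8
29: 23077 = 29·795 + 22
31: 23077 = 31·744 + 13
37: 23077 = 37·623 + 26
41: 23077 = 41·562 + 35
43: 23077 = 43·536 + 29
47: 23077 = 47·491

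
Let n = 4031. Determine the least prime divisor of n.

4031 is odd.
Digit sum 8, not divisible by 3.
Ends in 1: not divisible by 5.
7: 4031 = 7·575 + 6
11: 4031 = 11·366 + 5
13: 4031 = 13·310 + 1
17: 4031 = 17·237 + 2
19: 4031 = 19·212 + 3
23: 4031 = 23·175 + 6
29: 4031 = 29·139

29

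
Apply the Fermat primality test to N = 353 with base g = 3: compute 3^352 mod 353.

3^1 ≡ 3 (mod 353)
3^2 ≡ 3^2 = 9 ≡ 9 (mod 353)
3^4 ≡ 9^2 = 81 ≡ 81 (mod 353)
3^8 ≡ 81^2 = 6561 ≡ 207 (mod 353)
3^16 ≡ 207^2 = 42849 ≡ 136 (mod 353)
3^32 ≡ 136^2 = 18496 ≡ 140 (mod 353)
3^64 ≡ 140^2 = 19600 ≡ 185 (mod 353)
3^128 ≡ 185^2 = 34225 ≡ 337 (mod 353)
3^256 ≡ 337^2 = 113569 ≡ 256 (mod 353)
352 = 256 + 64 + 32 in binary powers of 2.
So 3^352 ≡ 256 · 185 · 140 ≡ 1 (mod 353).
Since the result is 1, base 3 gives no evidence that 353 is composite.

1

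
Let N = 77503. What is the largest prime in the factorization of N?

97

77503 = 17 · 4559
4559 = 47 · 97
97 is prime.
So 77503 = 17 · 47 · 97; the largest prime factor is 97.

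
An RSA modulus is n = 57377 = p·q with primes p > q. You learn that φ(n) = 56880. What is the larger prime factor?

317

φ(n) = (p−1)(q−1) = n − (p+q) + 1, so p + q = 57377 − 56880 + 1 = 498.
p and q are the roots of t² − 498t + 57377 = 0.
Discriminant: 498² − 4·57377 = 248004 − 229508 = 18496; √18496 = 136.
q = (498 − 136)/2 = 181, p = (498 + 136)/2 = 317.
Check: 181 · 317 = 57377.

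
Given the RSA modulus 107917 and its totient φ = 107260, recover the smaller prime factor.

311

φ(n) = (p−1)(q−1) = n − (p+q) + 1, so p + q = 107917 − 107260 + 1 = 658.
p and q are the roots of t² − 658t + 107917 = 0.
Discriminant: 658² − 4·107917 = 432964 − 431668 = 1296; √1296 = 36.
q = (658 − 36)/2 = 311, p = (658 + 36)/2 = 347.
Check: 311 · 347 = 107917.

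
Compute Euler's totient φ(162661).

Factor: 162661 = 29 · 71 · 79.
φ(162661) = (29−1) · (71−1) · (79−1) = 28 · 70 · 78 = 152880.

152880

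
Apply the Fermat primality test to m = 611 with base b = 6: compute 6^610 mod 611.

6^1 ≡ 6 (mod 611)
6^2 ≡ 6^2 = 36 ≡ 36 (mod 611)
6^4 ≡ 36^2 = 1296 ≡ 74 (mod 611)
6^8 ≡ 74^2 = 5476 ≡ 588 (mod 611)
6^16 ≡ 588^2 = 345744 ≡ 529 (mod 611)
6^32 ≡ 529^2 = 279841 ≡ 3 (mod 611)
6^64 ≡ 3^2 = 9 ≡ 9 (mod 611)
6^128 ≡ 9^2 = 81 ≡ 81 (mod 611)
6^256 ≡ 81^2 = 6561 ≡ 451 (mod 611)
6^512 ≡ 451^2 = 203401 ≡ 549 (mod 611)
610 = 512 + 64 + 32 + 2 in binary powers of 2.
So 6^610 ≡ 549 · 9 · 3 · 36 ≡ 225 (mod 611).
Since 225 ≠ 1, base 6 is a Fermat witness: 611 is composite.

225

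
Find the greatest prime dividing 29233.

29233 = 23 · 1271
1271 = 31 · 41
41 is prime.
So 29233 = 23 · 31 · 41; the largest prime factor is 41.

41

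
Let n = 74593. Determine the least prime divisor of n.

74593 is odd.
Digit sum 28, not divisible by 3.
Ends in 3: not divisible by 5.
7: 74593 = 7·10656 + 1
11: 74593 = 11·6781 + 2
13: 74593 = 13·5737 + 12
17: 74593 = 17·4387 + 14
19: 74593 = 19·3925 + 18
23: 74593 = 23·3243 + 4
29: 74593 = 29·2572 + 5
31: 74593 = 31·2406 + 7
37: 74593 = 37·2016 + 1
41: 74593 = 41·1819 + 14
43: 74593 = 43·1734 + 31
47: 74593 = 47·1587 + 4
53: 74593 = 53·1407 + 22
59: 74593 = 59·1264 + 17
61: 74593 = 61·1222 + 51
67: 74593 = 67·1113 + 22
71: 74593 = 71·1050 + 43
73: 74593 = 73·1021 + 60
79: 74593 = 79·944 + 17
83: 74593 = 83·898 + 59
89: 74593 = 89·838 + 11
97: 74593 = 97·769

97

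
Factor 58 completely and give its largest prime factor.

29

58 = 2 · 29
29 is prime.
So 58 = 2 · 29; the largest prime factor is 29.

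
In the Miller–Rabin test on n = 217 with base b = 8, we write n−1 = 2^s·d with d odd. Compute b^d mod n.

64

217 − 1 = 216 = 2^3 · 27, so d = 27.
8^1 ≡ 8 (mod 217)
8^2 ≡ 8^2 = 64 ≡ 64 (mod 217)
8^4 ≡ 64^2 = 4096 ≡ 190 (mod 217)
8^8 ≡ 190^2 = 36100 ≡ 78 (mod 217)
8^16 ≡ 78^2 = 6084 ≡ 8 (mod 217)
27 = 16 + 8 + 2 + 1 in binary powers of 2.
So 8^27 ≡ 8 · 78 · 64 · 8 ≡ 64 (mod 217).
Squaring chain: 64 → 190 → 78; never reaches −1, so base 8 is a Miller–Rabin witness that 217 is composite.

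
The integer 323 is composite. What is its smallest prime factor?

17

323 is odd.
Digit sum 8, not divisible by 3.
Ends in 3: not divisible by 5.
7: 323 = 7·46 + 1
11: 323 = 11·29 + 4
13: 323 = 13·24 + 11
17: 323 = 17·19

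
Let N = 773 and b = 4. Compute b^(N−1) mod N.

1

4^1 ≡ 4 (mod 773)
4^2 ≡ 4^2 = 16 ≡ 16 (mod 773)
4^4 ≡ 16^2 = 256 ≡ 256 (mod 773)
4^8 ≡ 256^2 = 65536 ≡ 604 (mod 773)
4^16 ≡ 604^2 = 364816 ≡ 733 (mod 773)
4^32 ≡ 733^2 = 537289 ≡ 54 (mod 773)
4^64 ≡ 54^2 = 2916 ≡ 597 (mod 773)
4^128 ≡ 597^2 = 356409 ≡ 56 (mod 773)
4^256 ≡ 56^2 = 3136 ≡ 44 (mod 773)
4^512 ≡ 44^2 = 1936 ≡ 390 (mod 773)
772 = 512 + 256 + 4 in binary powers of 2.
So 4^772 ≡ 390 · 44 · 256 ≡ 1 (mod 773).
Since the result is 1, base 4 gives no evidence that 773 is composite.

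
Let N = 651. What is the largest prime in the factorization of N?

31

651 = 3 · 217
217 = 7 · 31
31 is prime.
So 651 = 3 · 7 · 31; the largest prime factor is 31.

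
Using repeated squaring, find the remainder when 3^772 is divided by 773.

1

3^1 ≡ 3 (mod 773)
3^2 ≡ 3^2 = 9 ≡ 9 (mod 773)
3^4 ≡ 9^2 = 81 ≡ 81 (mod 773)
3^8 ≡ 81^2 = 6561 ≡ 377 (mod 773)
3^16 ≡ 377^2 = 142129 ≡ 670 (mod 773)
3^32 ≡ 670^2 = 448900 ≡ 560 (mod 773)
3^64 ≡ 560^2 = 313600 ≡ 535 (mod 773)
3^128 ≡ 535^2 = 286225 ≡ 215 (mod 773)
3^256 ≡ 215^2 = 46225 ≡ 618 (mod 773)
3^512 ≡ 618^2 = 381924 ≡ 62 (mod 773)
772 = 512 + 256 + 4 in binary powers of 2.
So 3^772 ≡ 62 · 618 · 81 ≡ 1 (mod 773).
Since the result is 1, base 3 gives no evidence that 773 is composite.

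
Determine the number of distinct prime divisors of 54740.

54740 = 2^2 · 13685
13685 = 5 · 2737
2737 = 7 · 391
391 = 17 · 23
54740 = 2^2 · 5 · 7 · 17 · 23, which has 5 distinct prime factors.

5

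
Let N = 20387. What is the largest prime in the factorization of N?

20387 = 19 · 1073
1073 = 29 · 37
37 is prime.
So 20387 = 19 · 29 · 37; the largest prime factor is 37.

37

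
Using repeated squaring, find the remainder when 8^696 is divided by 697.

256

8^1 ≡ 8 (mod 697)
8^2 ≡ 8^2 = 64 ≡ 64 (mod 697)
8^4 ≡ 64^2 = 4096 ≡ 611 (mod 697)
8^8 ≡ 611^2 = 373321 ≡ 426 (mod 697)
8^16 ≡ 426^2 = 181476 ≡ 256 (mod 697)
8^32 ≡ 256^2 = 65536 ≡ 18 (mod 697)
8^64 ≡ 18^2 = 324 ≡ 324 (mod 697)
8^128 ≡ 324^2 = 104976 ≡ 426 (mod 697)
8^256 ≡ 426^2 = 181476 ≡ 256 (mod 697)
8^512 ≡ 256^2 = 65536 ≡ 18 (mod 697)
696 = 512 + 128 + 32 + 16 + 8 in binary powers of 2.
So 8^696 ≡ 18 · 426 · 18 · 256 · 426 ≡ 256 (mod 697).
Since 256 ≠ 1, base 8 is a Fermat witness: 697 is composite.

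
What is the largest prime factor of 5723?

97

5723 = 59 · 97
97 is prime.
So 5723 = 59 · 97; the largest prime factor is 97.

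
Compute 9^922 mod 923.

178

9^1 ≡ 9 (mod 923)
9^2 ≡ 9^2 = 81 ≡ 81 (mod 923)
9^4 ≡ 81^2 = 6561 ≡ 100 (mod 923)
9^8 ≡ 100^2 = 10000 ≡ 770 (mod 923)
9^16 ≡ 770^2 = 592900 ≡ 334 (mod 923)
9^32 ≡ 334^2 = 111556 ≡ 796 (mod 923)
9^64 ≡ 796^2 = 633616 ≡ 438 (mod 923)
9^128 ≡ 438^2 = 191844 ≡ 783 (mod 923)
9^256 ≡ 783^2 = 613089 ≡ 217 (mod 923)
9^512 ≡ 217^2 = 47089 ≡ 16 (mod 923)
922 = 512 + 256 + 128 + 16 + 8 + 2 in binary powers of 2.
So 9^922 ≡ 16 · 217 · 783 · 334 · 770 · 81 ≡ 178 (mod 923).
Since 178 ≠ 1, base 9 is a Fermat witness: 923 is composite.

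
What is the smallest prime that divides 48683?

48683 is odd.
Digit sum 29, not divisible by 3.
Ends in 3: not divisible by 5.
7: 48683 = 7·6954 + 5
11: 48683 = 11·4425 + 8
13: 48683 = 13·3744 + 11
17: 48683 = 17·2863 + 12
19: 48683 = 19·2562 + 5
23: 48683 = 23·2116 + 15
29: 48683 = 29·1678 + 21
31: 48683 = 31·1570 + 13
37: 48683 = 37·1315 + 28
41: 48683 = 41·1187 + 16
43: 48683 = 43·1132 + 7
47: 48683 = 47·1035 + 38
53: 48683 = 53·918 + 29
59: 48683 = 59·825 + 8
61: 48683 = 61·798 + 5
67: 48683 = 67·726 + 41
71: 48683 = 71·685 + 48
73: 48683 = 73·666 + 65
79: 48683 = 79·616 + 19
83: 48683 = 83·586 + 45
89: 48683 = 89·547

89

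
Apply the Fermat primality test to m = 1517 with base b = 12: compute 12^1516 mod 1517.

127

12^1 ≡ 12 (mod 1517)
12^2 ≡ 12^2 = 144 ≡ 144 (mod 1517)
12^4 ≡ 144^2 = 20736 ≡ 1015 (mod 1517)
12^8 ≡ 1015^2 = 1030225 ≡ 182 (mod 1517)
12^16 ≡ 182^2 = 33124 ≡ 1267 (mod 1517)
12^32 ≡ 1267^2 = 1605289 ≡ 303 (mod 1517)
12^64 ≡ 303^2 = 91809 ≡ 789 (mod 1517)
12^128 ≡ 789^2 = 622521 ≡ 551 (mod 1517)
12^256 ≡ 551^2 = 303601 ≡ 201 (mod 1517)
12^512 ≡ 201^2 = 40401 ≡ 959 (mod 1517)
12^1024 ≡ 959^2 = 919681 ≡ 379 (mod 1517)
1516 = 1024 + 256 + 128 + 64 + 32 + 8 + 4 in binary powers of 2.
So 12^1516 ≡ 379 · 201 · 551 · 789 · 303 · 182 · 1015 ≡ 127 (mod 1517).
Since 127 ≠ 1, base 12 is a Fermat witness: 1517 is composite.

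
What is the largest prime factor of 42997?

73

42997 = 19 · 2263
2263 = 31 · 73
73 is prime.
So 42997 = 19 · 31 · 73; the largest prime factor is 73.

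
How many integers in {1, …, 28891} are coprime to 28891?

Factor: 28891 = 167 · 173.
φ(28891) = (167−1) · (173−1) = 166 · 172 = 28552.

28552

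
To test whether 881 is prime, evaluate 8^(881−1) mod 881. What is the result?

1

8^1 ≡ 8 (mod 881)
8^2 ≡ 8^2 = 64 ≡ 64 (mod 881)
8^4 ≡ 64^2 = 4096 ≡ 572 (mod 881)
8^8 ≡ 572^2 = 327184 ≡ 333 (mod 881)
8^16 ≡ 333^2 = 110889 ≡ 764 (mod 881)
8^32 ≡ 764^2 = 583696 ≡ 474 (mod 881)
8^64 ≡ 474^2 = 224676 ≡ 21 (mod 881)
8^128 ≡ 21^2 = 441 ≡ 441 (mod 881)
8^256 ≡ 441^2 = 194481 ≡ 661 (mod 881)
8^512 ≡ 661^2 = 436921 ≡ 826 (mod 881)
880 = 512 + 256 + 64 + 32 + 16 in binary powers of 2.
So 8^880 ≡ 826 · 661 · 21 · 474 · 764 ≡ 1 (mod 881).
Since the result is 1, base 8 gives no evidence that 881 is composite.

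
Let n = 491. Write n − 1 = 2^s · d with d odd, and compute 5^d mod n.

1

491 − 1 = 490 = 2^1 · 245, so d = 245.
5^1 ≡ 5 (mod 491)
5^2 ≡ 5^2 = 25 ≡ 25 (mod 491)
5^4 ≡ 25^2 = 625 ≡ 134 (mod 491)
5^8 ≡ 134^2 = 17956 ≡ 280 (mod 491)
5^16 ≡ 280^2 = 78400 ≡ 331 (mod 491)
5^32 ≡ 331^2 = 109561 ≡ 68 (mod 491)
5^64 ≡ 68^2 = 4624 ≡ 205 (mod 491)
5^128 ≡ 205^2 = 42025 ≡ 290 (mod 491)
245 = 128 + 64 + 32 + 16 + 4 + 1 in binary powers of 2.
So 5^245 ≡ 290 · 205 · 68 · 331 · 134 · 5 ≡ 1 (mod 491).
Since 5^d ≡ 1 (mod 491), base 5 does not prove 491 composite.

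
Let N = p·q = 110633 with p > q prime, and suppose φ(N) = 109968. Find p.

φ(n) = (p−1)(q−1) = n − (p+q) + 1, so p + q = 110633 − 109968 + 1 = 666.
p and q are the roots of t² − 666t + 110633 = 0.
Discriminant: 666² − 4·110633 = 443556 − 442532 = 1024; √1024 = 32.
q = (666 − 32)/2 = 317, p = (666 + 32)/2 = 349.
Check: 317 · 349 = 110633.

349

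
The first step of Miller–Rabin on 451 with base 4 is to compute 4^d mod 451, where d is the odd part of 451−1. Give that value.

122

451 − 1 = 450 = 2^1 · 225, so d = 225.
4^1 ≡ 4 (mod 451)
4^2 ≡ 4^2 = 16 ≡ 16 (mod 451)
4^4 ≡ 16^2 = 256 ≡ 256 (mod 451)
4^8 ≡ 256^2 = 65536 ≡ 141 (mod 451)
4^16 ≡ 141^2 = 19881 ≡ 37 (mod 451)
4^32 ≡ 37^2 = 1369 ≡ 16 (mod 451)
4^64 ≡ 16^2 = 256 ≡ 256 (mod 451)
4^128 ≡ 256^2 = 65536 ≡ 141 (mod 451)
225 = 128 + 64 + 32 + 1 in binary powers of 2.
So 4^225 ≡ 141 · 256 · 16 · 4 ≡ 122 (mod 451).
Squaring chain: 122; never reaches −1, so base 4 is a Miller–Rabin witness that 451 is composite.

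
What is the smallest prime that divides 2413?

19

2413 is odd.
Digit sum 10, not divisible by 3.
Ends in 3: not divisible by 5.
7: 2413 = 7·344 + 5
11: 2413 = 11·219 + 4
13: 2413 = 13·185 + 8
17: 2413 = 17·141 + 16
19: 2413 = 19·127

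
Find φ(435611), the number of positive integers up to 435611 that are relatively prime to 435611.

394020

Factor: 435611 = 11 · 199^2.
φ(435611) = (11−1) · 199^1·(199−1) = 10 · 39402 = 394020.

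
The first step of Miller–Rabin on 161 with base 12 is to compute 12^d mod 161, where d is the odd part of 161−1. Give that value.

87

161 − 1 = 160 = 2^5 · 5, so d = 5.
12^1 ≡ 12 (mod 161)
12^2 ≡ 12^2 = 144 ≡ 144 (mod 161)
12^4 ≡ 144^2 = 20736 ≡ 128 (mod 161)
5 = 4 + 1 in binary powers of 2.
So 12^5 ≡ 128 · 12 ≡ 87 (mod 161).
Squaring chain: 87 → 2 → 4 → 16 → 95; never reaches −1, so base 12 is a Miller–Rabin witness that 161 is composite.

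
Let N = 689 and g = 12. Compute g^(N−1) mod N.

183

12^1 ≡ 12 (mod 689)
12^2 ≡ 12^2 = 144 ≡ 144 (mod 689)
12^4 ≡ 144^2 = 20736 ≡ 66 (mod 689)
12^8 ≡ 66^2 = 4356 ≡ 222 (mod 689)
12^16 ≡ 222^2 = 49284 ≡ 365 (mod 689)
12^32 ≡ 365^2 = 133225 ≡ 248 (mod 689)
12^64 ≡ 248^2 = 61504 ≡ 183 (mod 689)
12^128 ≡ 183^2 = 33489 ≡ 417 (mod 689)
12^256 ≡ 417^2 = 173889 ≡ 261 (mod 689)
12^512 ≡ 261^2 = 68121 ≡ 599 (mod 689)
688 = 512 + 128 + 32 + 16 in binary powers of 2.
So 12^688 ≡ 599 · 417 · 248 · 365 ≡ 183 (mod 689).
Since 183 ≠ 1, base 12 is a Fermat witness: 689 is composite.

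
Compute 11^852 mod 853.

11^1 ≡ 11 (mod 853)
11^2 ≡ 11^2 = 121 ≡ 121 (mod 853)
11^4 ≡ 121^2 = 14641 ≡ 140 (mod 853)
11^8 ≡ 140^2 = 19600 ≡ 834 (mod 853)
11^16 ≡ 834^2 = 695556 ≡ 361 (mod 853)
11^32 ≡ 361^2 = 130321 ≡ 665 (mod 853)
11^64 ≡ 665^2 = 442225 ≡ 371 (mod 853)
11^128 ≡ 371^2 = 137641 ≡ 308 (mod 853)
11^256 ≡ 308^2 = 94864 ≡ 181 (mod 853)
11^512 ≡ 181^2 = 32761 ≡ 347 (mod 853)
852 = 512 + 256 + 64 + 16 + 4 in binary powers of 2.
So 11^852 ≡ 347 · 181 · 371 · 361 · 140 ≡ 1 (mod 853).
Since the result is 1, base 11 gives no evidence that 853 is composite.

1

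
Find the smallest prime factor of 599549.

43

599549 is odd.
Digit sum 41, not divisible by 3.
Ends in 9: not divisible by 5.
7: 599549 = 7·85649 + 6
11: 599549 = 11·54504 + 5
13: 599549 = 13·46119 + 2
17: 599549 = 17·35267 + 10
19: 599549 = 19·31555 + 4
23: 599549 = 23·26067 + 8
29: 599549 = 29·20674 + 3
31: 599549 = 31·19340 + 9
37: 599549 = 37·16204 + 1
41: 599549 = 41·14623 + 6
43: 599549 = 43·13943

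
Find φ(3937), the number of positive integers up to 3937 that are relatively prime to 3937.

Factor: 3937 = 31 · 127.
φ(3937) = (31−1) · (127−1) = 30 · 126 = 3780.

3780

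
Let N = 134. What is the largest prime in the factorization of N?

67

134 = 2 · 67
67 is prime.
So 134 = 2 · 67; the largest prime factor is 67.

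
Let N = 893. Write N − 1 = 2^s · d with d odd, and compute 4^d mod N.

747

893 − 1 = 892 = 2^2 · 223, so d = 223.
4^1 ≡ 4 (mod 893)
4^2 ≡ 4^2 = 16 ≡ 16 (mod 893)
4^4 ≡ 16^2 = 256 ≡ 256 (mod 893)
4^8 ≡ 256^2 = 65536 ≡ 347 (mod 893)
4^16 ≡ 347^2 = 120409 ≡ 747 (mod 893)
4^32 ≡ 747^2 = 558009 ≡ 777 (mod 893)
4^64 ≡ 777^2 = 603729 ≡ 61 (mod 893)
4^128 ≡ 61^2 = 3721 ≡ 149 (mod 893)
223 = 128 + 64 + 16 + 8 + 4 + 2 + 1 in binary powers of 2.
So 4^223 ≡ 149 · 61 · 747 · 347 · 256 · 16 · 4 ≡ 747 (mod 893).
Squaring chain: 747 → 777; never reaches −1, so base 4 is a Miller–Rabin witness that 893 is composite.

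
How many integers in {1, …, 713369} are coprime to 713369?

Factor: 713369 = 59 · 107 · 113.
φ(713369) = (59−1) · (107−1) · (113−1) = 58 · 106 · 112 = 688576.

688576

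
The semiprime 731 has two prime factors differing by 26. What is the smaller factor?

Since p = q + 26, we have 731 = q(q + 26), so q² + 26q − 731 = 0.
Discriminant: 26² + 4·731 = 676 + 2924 = 3600; √3600 = 60.
q = (−26 + 60)/2 = 17, and p = q + 26 = 43.
Check: 17 · 43 = 731.

17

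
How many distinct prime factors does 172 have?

172 = 2^2 · 43
172 = 2^2 · 43, which has 2 distinct prime factors.

2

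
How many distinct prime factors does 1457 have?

1457 = 31 · 47
1457 = 31 · 47, which has 2 distinct prime factors.

2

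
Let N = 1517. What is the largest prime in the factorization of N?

1517 = 37 · 41
41 is prime.
So 1517 = 37 · 41; the largest prime factor is 41.

41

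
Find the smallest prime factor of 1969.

11

1969 is odd.
Digit sum 25, not divisible by 3.
Ends in 9: not divisible by 5.
7: 1969 = 7·281 + 2
11: 1969 = 11·179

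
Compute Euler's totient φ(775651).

741000

Factor: 775651 = 31 · 131 · 191.
φ(775651) = (31−1) · (131−1) · (191−1) = 30 · 130 · 190 = 741000.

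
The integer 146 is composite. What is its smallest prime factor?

146 is even: 2 divides it.

2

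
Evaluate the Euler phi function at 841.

Factor: 841 = 29^2.
φ(841) = 29^1·(29−1) = 812.

812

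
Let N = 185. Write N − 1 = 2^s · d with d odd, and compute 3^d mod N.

185 − 1 = 184 = 2^3 · 23, so d = 23.
3^1 ≡ 3 (mod 185)
3^2 ≡ 3^2 = 9 ≡ 9 (mod 185)
3^4 ≡ 9^2 = 81 ≡ 81 (mod 185)
3^8 ≡ 81^2 = 6561 ≡ 86 (mod 185)
3^16 ≡ 86^2 = 7396 ≡ 181 (mod 185)
23 = 16 + 4 + 2 + 1 in binary powers of 2.
So 3^23 ≡ 181 · 81 · 9 · 3 ≡ 132 (mod 185).
Squaring chain: 132 → 34 → 46; never reaches −1, so base 3 is a Miller–Rabin witness that 185 is composite.

132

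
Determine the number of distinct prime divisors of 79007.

2

79007 = 41^2 · 47
79007 = 41^2 · 47, which has 2 distinct prime factors.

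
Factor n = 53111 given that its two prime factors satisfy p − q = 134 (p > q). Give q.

Since p = q + 134, we have 53111 = q(q + 134), so q² + 134q − 53111 = 0.
Discriminant: 134² + 4·53111 = 17956 + 212444 = 230400; √230400 = 480.
q = (−134 + 480)/2 = 173, and p = q + 134 = 307.
Check: 173 · 307 = 53111.

173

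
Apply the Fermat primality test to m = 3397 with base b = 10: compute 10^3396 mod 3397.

10^1 ≡ 10 (mod 3397)
10^2 ≡ 10^2 = 100 ≡ 100 (mod 3397)
10^4 ≡ 100^2 = 10000 ≡ 3206 (mod 3397)
10^8 ≡ 3206^2 = 10278436 ≡ 2511 (mod 3397)
10^16 ≡ 2511^2 = 6305121 ≡ 289 (mod 3397)
10^32 ≡ 289^2 = 83521 ≡ 1993 (mod 3397)
10^64 ≡ 1993^2 = 3972049 ≡ 956 (mod 3397)
10^128 ≡ 956^2 = 913936 ≡ 143 (mod 3397)
10^256 ≡ 143^2 = 20449 ≡ 67 (mod 3397)
10^512 ≡ 67^2 = 4489 ≡ 1092 (mod 3397)
10^1024 ≡ 1092^2 = 1192464 ≡ 117 (mod 3397)
10^2048 ≡ 117^2 = 13689 ≡ 101 (mod 3397)
3396 = 2048 + 1024 + 256 + 64 + 4 in binary powers of 2.
So 10^3396 ≡ 101 · 117 · 67 · 956 · 3206 ≡ 3370 (mod 3397).
Since 3370 ≠ 1, base 10 is a Fermat witness: 3397 is composite.

3370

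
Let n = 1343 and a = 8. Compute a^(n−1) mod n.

38

8^1 ≡ 8 (mod 1343)
8^2 ≡ 8^2 = 64 ≡ 64 (mod 1343)
8^4 ≡ 64^2 = 4096 ≡ 67 (mod 1343)
8^8 ≡ 67^2 = 4489 ≡ 460 (mod 1343)
8^16 ≡ 460^2 = 211600 ≡ 749 (mod 1343)
8^32 ≡ 749^2 = 561001 ≡ 970 (mod 1343)
8^64 ≡ 970^2 = 940900 ≡ 800 (mod 1343)
8^128 ≡ 800^2 = 640000 ≡ 732 (mod 1343)
8^256 ≡ 732^2 = 535824 ≡ 1310 (mod 1343)
8^512 ≡ 1310^2 = 1716100 ≡ 1089 (mod 1343)
8^1024 ≡ 1089^2 = 1185921 ≡ 52 (mod 1343)
1342 = 1024 + 256 + 32 + 16 + 8 + 4 + 2 in binary powers of 2.
So 8^1342 ≡ 52 · 1310 · 970 · 749 · 460 · 67 · 64 ≡ 38 (mod 1343).
Since 38 ≠ 1, base 8 is a Fermat witness: 1343 is composite.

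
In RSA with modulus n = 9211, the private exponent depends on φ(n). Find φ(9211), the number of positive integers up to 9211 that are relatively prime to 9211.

Factor: 9211 = 61 · 151.
φ(9211) = (61−1) · (151−1) = 60 · 150 = 9000.

9000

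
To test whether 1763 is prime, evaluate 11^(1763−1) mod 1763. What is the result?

11^1 ≡ 11 (mod 1763)
11^2 ≡ 11^2 = 121 ≡ 121 (mod 1763)
11^4 ≡ 121^2 = 14641 ≡ 537 (mod 1763)
11^8 ≡ 537^2 = 288369 ≡ 1000 (mod 1763)
11^16 ≡ 1000^2 = 1000000 ≡ 379 (mod 1763)
11^32 ≡ 379^2 = 143641 ≡ 838 (mod 1763)
11^64 ≡ 838^2 = 702244 ≡ 570 (mod 1763)
11^128 ≡ 570^2 = 324900 ≡ 508 (mod 1763)
11^256 ≡ 508^2 = 258064 ≡ 666 (mod 1763)
11^512 ≡ 666^2 = 443556 ≡ 1043 (mod 1763)
11^1024 ≡ 1043^2 = 1087849 ≡ 78 (mod 1763)
1762 = 1024 + 512 + 128 + 64 + 32 + 2 in binary powers of 2.
So 11^1762 ≡ 78 · 1043 · 508 · 570 · 838 · 121 ≡ 1392 (mod 1763).
Since 1392 ≠ 1, base 11 is a Fermat witness: 1763 is composite.

1392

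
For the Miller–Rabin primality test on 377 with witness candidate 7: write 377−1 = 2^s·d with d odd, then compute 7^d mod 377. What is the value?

132

377 − 1 = 376 = 2^3 · 47, so d = 47.
7^1 ≡ 7 (mod 377)
7^2 ≡ 7^2 = 49 ≡ 49 (mod 377)
7^4 ≡ 49^2 = 2401 ≡ 139 (mod 377)
7^8 ≡ 139^2 = 19321 ≡ 94 (mod 377)
7^16 ≡ 94^2 = 8836 ≡ 165 (mod 377)
7^32 ≡ 165^2 = 27225 ≡ 81 (mod 377)
47 = 32 + 8 + 4 + 2 + 1 in binary powers of 2.
So 7^47 ≡ 81 · 94 · 139 · 49 · 7 ≡ 132 (mod 377).
Squaring chain: 132 → 82 → 315; never reaches −1, so base 7 is a Miller–Rabin witness that 377 is composite.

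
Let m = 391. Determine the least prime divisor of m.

17

391 is odd.
Digit sum 13, not divisible by 3.
Ends in 1: not divisible by 5.
7: 391 = 7·55 + 6
11: 391 = 11·35 + 6
13: 391 = 13·30 + 1
17: 391 = 17·23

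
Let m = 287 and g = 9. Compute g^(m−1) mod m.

9^1 ≡ 9 (mod 287)
9^2 ≡ 9^2 = 81 ≡ 81 (mod 287)
9^4 ≡ 81^2 = 6561 ≡ 247 (mod 287)
9^8 ≡ 247^2 = 61009 ≡ 165 (mod 287)
9^16 ≡ 165^2 = 27225 ≡ 247 (mod 287)
9^32 ≡ 247^2 = 61009 ≡ 165 (mod 287)
9^64 ≡ 165^2 = 27225 ≡ 247 (mod 287)
9^128 ≡ 247^2 = 61009 ≡ 165 (mod 287)
9^256 ≡ 165^2 = 27225 ≡ 247 (mod 287)
286 = 256 + 16 + 8 + 4 + 2 in binary powers of 2.
So 9^286 ≡ 247 · 247 · 165 · 247 · 81 ≡ 163 (mod 287).
Since 163 ≠ 1, base 9 is a Fermat witness: 287 is composite.

163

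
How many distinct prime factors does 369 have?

369 = 3^2 · 41
369 = 3^2 · 41, which has 2 distinct prime factors.

2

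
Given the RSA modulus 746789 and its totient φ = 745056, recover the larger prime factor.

φ(n) = (p−1)(q−1) = n − (p+q) + 1, so p + q = 746789 − 745056 + 1 = 1734.
p and q are the roots of t² − 1734t + 746789 = 0.
Discriminant: 1734² − 4·746789 = 3006756 − 2987156 = 19600; √19600 = 140.
q = (1734 − 140)/2 = 797, p = (1734 + 140)/2 = 937.
Check: 797 · 937 = 746789.

937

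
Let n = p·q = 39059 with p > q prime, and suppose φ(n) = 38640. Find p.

φ(n) = (p−1)(q−1) = n − (p+q) + 1, so p + q = 39059 − 38640 + 1 = 420.
p and q are the roots of t² − 420t + 39059 = 0.
Discriminant: 420² − 4·39059 = 176400 − 156236 = 20164; √20164 = 142.
q = (420 − 142)/2 = 139, p = (420 + 142)/2 = 281.
Check: 139 · 281 = 39059.

281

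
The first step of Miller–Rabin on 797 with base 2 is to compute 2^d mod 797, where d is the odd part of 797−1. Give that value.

215

797 − 1 = 796 = 2^2 · 199, so d = 199.
2^1 ≡ 2 (mod 797)
2^2 ≡ 2^2 = 4 ≡ 4 (mod 797)
2^4 ≡ 4^2 = 16 ≡ 16 (mod 797)
2^8 ≡ 16^2 = 256 ≡ 256 (mod 797)
2^16 ≡ 256^2 = 65536 ≡ 182 (mod 797)
2^32 ≡ 182^2 = 33124 ≡ 447 (mod 797)
2^64 ≡ 447^2 = 199809 ≡ 559 (mod 797)
2^128 ≡ 559^2 = 312481 ≡ 57 (mod 797)
199 = 128 + 64 + 4 + 2 + 1 in binary powers of 2.
So 2^199 ≡ 57 · 559 · 16 · 4 · 2 ≡ 215 (mod 797).
Squaring chain: 215 → 796; reaches −1, so base 2 does not prove 797 composite.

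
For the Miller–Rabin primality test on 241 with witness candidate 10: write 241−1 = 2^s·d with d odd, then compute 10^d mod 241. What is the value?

241 − 1 = 240 = 2^4 · 15, so d = 15.
10^1 ≡ 10 (mod 241)
10^2 ≡ 10^2 = 100 ≡ 100 (mod 241)
10^4 ≡ 100^2 = 10000 ≡ 119 (mod 241)
10^8 ≡ 119^2 = 14161 ≡ 183 (mod 241)
15 = 8 + 4 + 2 + 1 in binary powers of 2.
So 10^15 ≡ 183 · 119 · 100 · 10 ≡ 240 (mod 241).
Since 10^d ≡ 240 (mod 241), base 10 does not prove 241 composite.

240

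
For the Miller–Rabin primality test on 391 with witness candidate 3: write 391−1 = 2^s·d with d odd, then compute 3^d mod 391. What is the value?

391 − 1 = 390 = 2^1 · 195, so d = 195.
3^1 ≡ 3 (mod 391)
3^2 ≡ 3^2 = 9 ≡ 9 (mod 391)
3^4 ≡ 9^2 = 81 ≡ 81 (mod 391)
3^8 ≡ 81^2 = 6561 ≡ 305 (mod 391)
3^16 ≡ 305^2 = 93025 ≡ 358 (mod 391)
3^32 ≡ 358^2 = 128164 ≡ 307 (mod 391)
3^64 ≡ 307^2 = 94249 ≡ 18 (mod 391)
3^128 ≡ 18^2 = 324 ≡ 324 (mod 391)
195 = 128 + 64 + 2 + 1 in binary powers of 2.
So 3^195 ≡ 324 · 18 · 9 · 3 ≡ 282 (mod 391).
Squaring chain: 282; never reaches −1, so base 3 is a Miller–Rabin witness that 391 is composite.

282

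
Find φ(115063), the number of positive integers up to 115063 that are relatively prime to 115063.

Factor: 115063 = 13 · 53 · 167.
φ(115063) = (13−1) · (53−1) · (167−1) = 12 · 52 · 166 = 103584.

103584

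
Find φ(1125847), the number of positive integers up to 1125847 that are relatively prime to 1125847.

1092000

Factor: 1125847 = 71 · 101 · 157.
φ(1125847) = (71−1) · (101−1) · (157−1) = 70 · 100 · 156 = 1092000.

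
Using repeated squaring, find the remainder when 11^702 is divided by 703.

1

11^1 ≡ 11 (mod 703)
11^2 ≡ 11^2 = 121 ≡ 121 (mod 703)
11^4 ≡ 121^2 = 14641 ≡ 581 (mod 703)
11^8 ≡ 581^2 = 337561 ≡ 121 (mod 703)
11^16 ≡ 121^2 = 14641 ≡ 581 (mod 703)
11^32 ≡ 581^2 = 337561 ≡ 121 (mod 703)
11^64 ≡ 121^2 = 14641 ≡ 581 (mod 703)
11^128 ≡ 581^2 = 337561 ≡ 121 (mod 703)
11^256 ≡ 121^2 = 14641 ≡ 581 (mod 703)
11^512 ≡ 581^2 = 337561 ≡ 121 (mod 703)
702 = 512 + 128 + 32 + 16 + 8 + 4 + 2 in binary powers of 2.
So 11^702 ≡ 121 · 121 · 121 · 581 · 121 · 581 · 121 ≡ 1 (mod 703).
Since the result is 1, base 11 gives no evidence that 703 is composite.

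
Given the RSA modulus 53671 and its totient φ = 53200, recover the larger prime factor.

φ(n) = (p−1)(q−1) = n − (p+q) + 1, so p + q = 53671 − 53200 + 1 = 472.
p and q are the roots of t² − 472t + 53671 = 0.
Discriminant: 472² − 4·53671 = 222784 − 214684 = 8100; √8100 = 90.
q = (472 − 90)/2 = 191, p = (472 + 90)/2 = 281.
Check: 191 · 281 = 53671.

281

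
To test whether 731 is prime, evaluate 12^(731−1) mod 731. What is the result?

196

12^1 ≡ 12 (mod 731)
12^2 ≡ 12^2 = 144 ≡ 144 (mod 731)
12^4 ≡ 144^2 = 20736 ≡ 268 (mod 731)
12^8 ≡ 268^2 = 71824 ≡ 186 (mod 731)
12^16 ≡ 186^2 = 34596 ≡ 239 (mod 731)
12^32 ≡ 239^2 = 57121 ≡ 103 (mod 731)
12^64 ≡ 103^2 = 10609 ≡ 375 (mod 731)
12^128 ≡ 375^2 = 140625 ≡ 273 (mod 731)
12^256 ≡ 273^2 = 74529 ≡ 698 (mod 731)
12^512 ≡ 698^2 = 487204 ≡ 358 (mod 731)
730 = 512 + 128 + 64 + 16 + 8 + 2 in binary powers of 2.
So 12^730 ≡ 358 · 273 · 375 · 239 · 186 · 144 ≡ 196 (mod 731).
Since 196 ≠ 1, base 12 is a Fermat witness: 731 is composite.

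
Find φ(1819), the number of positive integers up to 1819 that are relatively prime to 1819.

1696

Factor: 1819 = 17 · 107.
φ(1819) = (17−1) · (107−1) = 16 · 106 = 1696.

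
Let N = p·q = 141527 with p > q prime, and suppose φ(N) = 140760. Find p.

φ(n) = (p−1)(q−1) = n − (p+q) + 1, so p + q = 141527 − 140760 + 1 = 768.
p and q are the roots of t² − 768t + 141527 = 0.
Discriminant: 768² − 4·141527 = 589824 − 566108 = 23716; √23716 = 154.
q = (768 − 154)/2 = 307, p = (768 + 154)/2 = 461.
Check: 307 · 461 = 141527.

461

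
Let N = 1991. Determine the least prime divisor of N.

1991 is odd.
Digit sum 20, not divisible by 3.
Ends in 1: not divisible by 5.
7: 1991 = 7·284 + 3
11: 1991 = 11·181

11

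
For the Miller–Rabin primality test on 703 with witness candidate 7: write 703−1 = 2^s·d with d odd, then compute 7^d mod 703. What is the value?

1

703 − 1 = 702 = 2^1 · 351, so d = 351.
7^1 ≡ 7 (mod 703)
7^2 ≡ 7^2 = 49 ≡ 49 (mod 703)
7^4 ≡ 49^2 = 2401 ≡ 292 (mod 703)
7^8 ≡ 292^2 = 85264 ≡ 201 (mod 703)
7^16 ≡ 201^2 = 40401 ≡ 330 (mod 703)
7^32 ≡ 330^2 = 108900 ≡ 638 (mod 703)
7^64 ≡ 638^2 = 407044 ≡ 7 (mod 703)
7^128 ≡ 7^2 = 49 ≡ 49 (mod 703)
7^256 ≡ 49^2 = 2401 ≡ 292 (mod 703)
351 = 256 + 64 + 16 + 8 + 4 + 2 + 1 in binary powers of 2.
So 7^351 ≡ 292 · 7 · 330 · 201 · 292 · 49 · 7 ≡ 1 (mod 703).
Since 7^d ≡ 1 (mod 703), base 7 does not prove 703 composite.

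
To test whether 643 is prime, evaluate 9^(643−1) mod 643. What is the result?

1

9^1 ≡ 9 (mod 643)
9^2 ≡ 9^2 = 81 ≡ 81 (mod 643)
9^4 ≡ 81^2 = 6561 ≡ 131 (mod 643)
9^8 ≡ 131^2 = 17161 ≡ 443 (mod 643)
9^16 ≡ 443^2 = 196249 ≡ 134 (mod 643)
9^32 ≡ 134^2 = 17956 ≡ 595 (mod 643)
9^64 ≡ 595^2 = 354025 ≡ 375 (mod 643)
9^128 ≡ 375^2 = 140625 ≡ 451 (mod 643)
9^256 ≡ 451^2 = 203401 ≡ 213 (mod 643)
9^512 ≡ 213^2 = 45369 ≡ 359 (mod 643)
642 = 512 + 128 + 2 in binary powers of 2.
So 9^642 ≡ 359 · 451 · 81 ≡ 1 (mod 643).
Since the result is 1, base 9 gives no evidence that 643 is composite.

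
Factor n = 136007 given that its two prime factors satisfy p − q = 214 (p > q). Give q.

277

Since p = q + 214, we have 136007 = q(q + 214), so q² + 214q − 136007 = 0.
Discriminant: 214² + 4·136007 = 45796 + 544028 = 589824; √589824 = 768.
q = (−214 + 768)/2 = 277, and p = q + 214 = 491.
Check: 277 · 491 = 136007.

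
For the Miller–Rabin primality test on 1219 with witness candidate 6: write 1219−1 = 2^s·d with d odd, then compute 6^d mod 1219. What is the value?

767

1219 − 1 = 1218 = 2^1 · 609, so d = 609.
6^1 ≡ 6 (mod 1219)
6^2 ≡ 6^2 = 36 ≡ 36 (mod 1219)
6^4 ≡ 36^2 = 1296 ≡ 77 (mod 1219)
6^8 ≡ 77^2 = 5929 ≡ 1053 (mod 1219)
6^16 ≡ 1053^2 = 1108809 ≡ 738 (mod 1219)
6^32 ≡ 738^2 = 544644 ≡ 970 (mod 1219)
6^64 ≡ 970^2 = 940900 ≡ 1051 (mod 1219)
6^128 ≡ 1051^2 = 1104601 ≡ 187 (mod 1219)
6^256 ≡ 187^2 = 34969 ≡ 837 (mod 1219)
6^512 ≡ 837^2 = 700569 ≡ 863 (mod 1219)
609 = 512 + 64 + 32 + 1 in binary powers of 2.
So 6^609 ≡ 863 · 1051 · 970 · 6 ≡ 767 (mod 1219).
Squaring chain: 767; never reaches −1, so base 6 is a Miller–Rabin witness that 1219 is composite.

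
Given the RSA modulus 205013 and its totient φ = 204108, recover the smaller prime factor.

439

φ(n) = (p−1)(q−1) = n − (p+q) + 1, so p + q = 205013 − 204108 + 1 = 906.
p and q are the roots of t² − 906t + 205013 = 0.
Discriminant: 906² − 4·205013 = 820836 − 820052 = 784; √784 = 28.
q = (906 − 28)/2 = 439, p = (906 + 28)/2 = 467.
Check: 439 · 467 = 205013.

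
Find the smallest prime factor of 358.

2

358 is even: 2 divides it.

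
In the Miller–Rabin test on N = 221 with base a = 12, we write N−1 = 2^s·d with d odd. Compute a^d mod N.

221 − 1 = 220 = 2^2 · 55, so d = 55.
12^1 ≡ 12 (mod 221)
12^2 ≡ 12^2 = 144 ≡ 144 (mod 221)
12^4 ≡ 144^2 = 20736 ≡ 183 (mod 221)
12^8 ≡ 183^2 = 33489 ≡ 118 (mod 221)
12^16 ≡ 118^2 = 13924 ≡ 1 (mod 221)
12^32 ≡ 1^2 = 1 ≡ 1 (mod 221)
55 = 32 + 16 + 4 + 2 + 1 in binary powers of 2.
So 12^55 ≡ 1 · 1 · 183 · 144 · 12 ≡ 194 (mod 221).
Squaring chain: 194 → 66; never reaches −1, so base 12 is a Miller–Rabin witness that 221 is composite.

194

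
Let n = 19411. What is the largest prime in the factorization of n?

59

19411 = 7 · 2773
2773 = 47 · 59
59 is prime.
So 19411 = 7 · 47 · 59; the largest prime factor is 59.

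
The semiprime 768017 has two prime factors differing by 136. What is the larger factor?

Since p = q + 136, we have 768017 = q(q + 136), so q² + 136q − 768017 = 0.
Discriminant: 136² + 4·768017 = 18496 + 3072068 = 3090564; √3090564 = 1758.
q = (−136 + 1758)/2 = 811, and p = q + 136 = 947.
Check: 811 · 947 = 768017.

947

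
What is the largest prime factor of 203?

29

203 = 7 · 29
29 is prime.
So 203 = 7 · 29; the largest prime factor is 29.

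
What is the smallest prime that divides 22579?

22579 is odd.
Digit sum 25, not divisible by 3.
Ends in 9: not divisible by 5.
7: 22579 = 7·3225 + 4
11: 22579 = 11·2052 + 7
13: 22579 = 13·1736 + 11
17: 22579 = 17·1328 + 3
19: 22579 = 19·1188 + 7
23: 22579 = 23·981 + 16
29: 22579 = 29·778 + 17
31: 22579 = 31·728 + 11
37: 22579 = 37·610 + 9
41: 22579 = 41·550 + 29
43: 22579 = 43·525 + 4
47: 22579 = 47·480 + 19
53: 22579 = 53·426 + 1
59: 22579 = 59·382 + 41
61: 22579 = 61·370 + 9
67: 22579 = 67·337

67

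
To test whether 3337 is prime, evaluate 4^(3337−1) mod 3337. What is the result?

192

4^1 ≡ 4 (mod 3337)
4^2 ≡ 4^2 = 16 ≡ 16 (mod 3337)
4^4 ≡ 16^2 = 256 ≡ 256 (mod 3337)
4^8 ≡ 256^2 = 65536 ≡ 2133 (mod 3337)
4^16 ≡ 2133^2 = 4549689 ≡ 1358 (mod 3337)
4^32 ≡ 1358^2 = 1844164 ≡ 2140 (mod 3337)
4^64 ≡ 2140^2 = 4579600 ≡ 1236 (mod 3337)
4^128 ≡ 1236^2 = 1527696 ≡ 2687 (mod 3337)
4^256 ≡ 2687^2 = 7219969 ≡ 2038 (mod 3337)
4^512 ≡ 2038^2 = 4153444 ≡ 2216 (mod 3337)
4^1024 ≡ 2216^2 = 4910656 ≡ 1929 (mod 3337)
4^2048 ≡ 1929^2 = 3721041 ≡ 286 (mod 3337)
3336 = 2048 + 1024 + 256 + 8 in binary powers of 2.
So 4^3336 ≡ 286 · 1929 · 2038 · 2133 ≡ 192 (mod 3337).
Since 192 ≠ 1, base 4 is a Fermat witness: 3337 is composite.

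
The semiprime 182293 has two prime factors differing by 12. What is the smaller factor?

421

Since p = q + 12, we have 182293 = q(q + 12), so q² + 12q − 182293 = 0.
Discriminant: 12² + 4·182293 = 144 + 729172 = 729316; √729316 = 854.
q = (−12 + 854)/2 = 421, and p = q + 12 = 433.
Check: 421 · 433 = 182293.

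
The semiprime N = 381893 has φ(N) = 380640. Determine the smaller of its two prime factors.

521

φ(n) = (p−1)(q−1) = n − (p+q) + 1, so p + q = 381893 − 380640 + 1 = 1254.
p and q are the roots of t² − 1254t + 381893 = 0.
Discriminant: 1254² − 4·381893 = 1572516 − 1527572 = 44944; √44944 = 212.
q = (1254 − 212)/2 = 521, p = (1254 + 212)/2 = 733.
Check: 521 · 733 = 381893.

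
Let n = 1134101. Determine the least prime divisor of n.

1134101 is odd.
Digit sum 11, not divisible by 3.
Ends in 1: not divisible by 5.
7: 1134101 = 7·162014 + 3
11: 1134101 = 11·103100 + 1
13: 1134101 = 13·87238 + 7
17: 1134101 = 17·66711 + 14
19: 1134101 = 19·59689 + 10
23: 1134101 = 23·49308 + 17
29: 1134101 = 29·39106 + 27
31: 1134101 = 31·36583 + 28
37: 1134101 = 37·30651 + 14
41: 1134101 = 41·27661

41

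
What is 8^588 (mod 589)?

419

8^1 ≡ 8 (mod 589)
8^2 ≡ 8^2 = 64 ≡ 64 (mod 589)
8^4 ≡ 64^2 = 4096 ≡ 562 (mod 589)
8^8 ≡ 562^2 = 315844 ≡ 140 (mod 589)
8^16 ≡ 140^2 = 19600 ≡ 163 (mod 589)
8^32 ≡ 163^2 = 26569 ≡ 64 (mod 589)
8^64 ≡ 64^2 = 4096 ≡ 562 (mod 589)
8^128 ≡ 562^2 = 315844 ≡ 140 (mod 589)
8^256 ≡ 140^2 = 19600 ≡ 163 (mod 589)
8^512 ≡ 163^2 = 26569 ≡ 64 (mod 589)
588 = 512 + 64 + 8 + 4 in binary powers of 2.
So 8^588 ≡ 64 · 562 · 140 · 562 ≡ 419 (mod 589).
Since 419 ≠ 1, base 8 is a Fermat witness: 589 is composite.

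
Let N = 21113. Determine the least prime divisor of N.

21113 is odd.
Digit sum 8, not divisible by 3.
Ends in 3: not divisible by 5.
7: 21113 = 7·3016 + 1
11: 21113 = 11·1919 + 4
13: 21113 = 13·1624 + 1
17: 21113 = 17·1241 + 16
19: 21113 = 19·1111 + 4
23: 21113 = 23·917 + 22
29: 21113 = 29·728 + 1
31: 21113 = 31·681 + 2
37: 21113 = 37·570 + 23
41: 21113 = 41·514 + 39
43: 21113 = 43·491

43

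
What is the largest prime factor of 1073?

37

1073 = 29 · 37
37 is prime.
So 1073 = 29 · 37; the largest prime factor is 37.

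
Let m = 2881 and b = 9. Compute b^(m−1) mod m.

9^1 ≡ 9 (mod 2881)
9^2 ≡ 9^2 = 81 ≡ 81 (mod 2881)
9^4 ≡ 81^2 = 6561 ≡ 799 (mod 2881)
9^8 ≡ 799^2 = 638401 ≡ 1700 (mod 2881)
9^16 ≡ 1700^2 = 2890000 ≡ 357 (mod 2881)
9^32 ≡ 357^2 = 127449 ≡ 685 (mod 2881)
9^64 ≡ 685^2 = 469225 ≡ 2503 (mod 2881)
9^128 ≡ 2503^2 = 6265009 ≡ 1715 (mod 2881)
9^256 ≡ 1715^2 = 2941225 ≡ 2605 (mod 2881)
9^512 ≡ 2605^2 = 6786025 ≡ 1270 (mod 2881)
9^1024 ≡ 1270^2 = 1612900 ≡ 2421 (mod 2881)
9^2048 ≡ 2421^2 = 5861241 ≡ 1287 (mod 2881)
2880 = 2048 + 512 + 256 + 64 in binary powers of 2.
So 9^2880 ≡ 1287 · 1270 · 2605 · 2503 ≡ 1632 (mod 2881).
Since 1632 ≠ 1, base 9 is a Fermat witness: 2881 is composite.

1632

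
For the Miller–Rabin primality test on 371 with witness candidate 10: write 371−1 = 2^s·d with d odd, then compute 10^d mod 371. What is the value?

371 − 1 = 370 = 2^1 · 185, so d = 185.
10^1 ≡ 10 (mod 371)
10^2 ≡ 10^2 = 100 ≡ 100 (mod 371)
10^4 ≡ 100^2 = 10000 ≡ 354 (mod 371)
10^8 ≡ 354^2 = 125316 ≡ 289 (mod 371)
10^16 ≡ 289^2 = 83521 ≡ 46 (mod 371)
10^32 ≡ 46^2 = 2116 ≡ 261 (mod 371)
10^64 ≡ 261^2 = 68121 ≡ 228 (mod 371)
10^128 ≡ 228^2 = 51984 ≡ 44 (mod 371)
185 = 128 + 32 + 16 + 8 + 1 in binary powers of 2.
So 10^185 ≡ 44 · 261 · 46 · 289 · 10 ≡ 152 (mod 371).
Squaring chain: 152; never reaches −1, so base 10 is a Miller–Rabin witness that 371 is composite.

152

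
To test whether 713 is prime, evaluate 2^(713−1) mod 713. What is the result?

2^1 ≡ 2 (mod 713)
2^2 ≡ 2^2 = 4 ≡ 4 (mod 713)
2^4 ≡ 4^2 = 16 ≡ 16 (mod 713)
2^8 ≡ 16^2 = 256 ≡ 256 (mod 713)
2^16 ≡ 256^2 = 65536 ≡ 653 (mod 713)
2^32 ≡ 653^2 = 426409 ≡ 35 (mod 713)
2^64 ≡ 35^2 = 1225 ≡ 512 (mod 713)
2^128 ≡ 512^2 = 262144 ≡ 473 (mod 713)
2^256 ≡ 473^2 = 223729 ≡ 560 (mod 713)
2^512 ≡ 560^2 = 313600 ≡ 593 (mod 713)
712 = 512 + 128 + 64 + 8 in binary powers of 2.
So 2^712 ≡ 593 · 473 · 512 · 256 ≡ 624 (mod 713).
Since 624 ≠ 1, base 2 is a Fermat witness: 713 is composite.

624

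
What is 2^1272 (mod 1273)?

1246

2^1 ≡ 2 (mod 1273)
2^2 ≡ 2^2 = 4 ≡ 4 (mod 1273)
2^4 ≡ 4^2 = 16 ≡ 16 (mod 1273)
2^8 ≡ 16^2 = 256 ≡ 256 (mod 1273)
2^16 ≡ 256^2 = 65536 ≡ 613 (mod 1273)
2^32 ≡ 613^2 = 375769 ≡ 234 (mod 1273)
2^64 ≡ 234^2 = 54756 ≡ 17 (mod 1273)
2^128 ≡ 17^2 = 289 ≡ 289 (mod 1273)
2^256 ≡ 289^2 = 83521 ≡ 776 (mod 1273)
2^512 ≡ 776^2 = 602176 ≡ 47 (mod 1273)
2^1024 ≡ 47^2 = 2209 ≡ 936 (mod 1273)
1272 = 1024 + 128 + 64 + 32 + 16 + 8 in binary powers of 2.
So 2^1272 ≡ 936 · 289 · 17 · 234 · 613 · 256 ≡ 1246 (mod 1273).
Since 1246 ≠ 1, base 2 is a Fermat witness: 1273 is composite.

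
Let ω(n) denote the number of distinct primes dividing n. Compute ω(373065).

373065 = 3 · 124355
124355 = 5 · 24871
24871 = 7 · 3553
3553 = 11 · 323
323 = 17 · 19
373065 = 3 · 5 · 7 · 11 · 17 · 19, which has 6 distinct prime factors.

6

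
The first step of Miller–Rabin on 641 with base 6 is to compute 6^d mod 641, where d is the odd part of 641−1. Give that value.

641 − 1 = 640 = 2^7 · 5, so d = 5.
6^1 ≡ 6 (mod 641)
6^2 ≡ 6^2 = 36 ≡ 36 (mod 641)
6^4 ≡ 36^2 = 1296 ≡ 14 (mod 641)
5 = 4 + 1 in binary powers of 2.
So 6^5 ≡ 14 · 6 ≡ 84 (mod 641).
Squaring chain: 84 → 5 → 25 → 625 → 256 → 154 → 640; reaches −1, so base 6 does not prove 641 composite.

84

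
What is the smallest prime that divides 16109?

89

16109 is odd.
Digit sum 17, not divisible by 3.
Ends in 9: not divisible by 5.
7: 16109 = 7·2301 + 2
11: 16109 = 11·1464 + 5
13: 16109 = 13·1239 + 2
17: 16109 = 17·947 + 10
19: 16109 = 19·847 + 16
23: 16109 = 23·700 + 9
29: 16109 = 29·555 + 14
31: 16109 = 31·519 + 20
37: 16109 = 37·435 + 14
41: 16109 = 41·392 + 37
43: 16109 = 43·374 + 27
47: 16109 = 47·342 + 35
53: 16109 = 53·303 + 50
59: 16109 = 59·273 + 2
61: 16109 = 61·264 + 5
67: 16109 = 67·240 + 29
71: 16109 = 71·226 + 63
73: 16109 = 73·220 + 49
79: 16109 = 79·203 + 72
83: 16109 = 83·194 + 7
89: 16109 = 89·181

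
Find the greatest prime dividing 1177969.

1177969 = 13 · 90613
90613 = 31 · 2923
2923 = 37 · 79
79 is prime.
So 1177969 = 13 · 31 · 37 · 79; the largest prime factor is 79.

79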